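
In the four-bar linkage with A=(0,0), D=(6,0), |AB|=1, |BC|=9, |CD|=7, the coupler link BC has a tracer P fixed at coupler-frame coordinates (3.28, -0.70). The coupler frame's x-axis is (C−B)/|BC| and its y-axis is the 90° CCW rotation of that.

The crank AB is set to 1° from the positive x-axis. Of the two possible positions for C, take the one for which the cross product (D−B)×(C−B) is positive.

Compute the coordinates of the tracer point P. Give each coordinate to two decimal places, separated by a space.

3.63 2.10

A=(0,0), D=(6.00,0)
B = A + 1.00·(cos1°, sin1°) = (0.9998, 0.0175)
|BD| = 5.0002
circle(B,9.00) ∩ circle(D,7.00): a=5.7000, h=6.9649
  candidates: C₊=(6.7241,6.9624) cross=34.826; C₋=(6.6755,-6.9673) cross=-34.826
  mode + wants cross > 0 → take C=(6.7241,6.9624) (cross=34.826)
ex = (C−B)/|BC| = (0.6360,0.7717); ey = (-0.7717,0.6360)
P = B + 3.28·ex + -0.70·ey = (3.6262,2.1033)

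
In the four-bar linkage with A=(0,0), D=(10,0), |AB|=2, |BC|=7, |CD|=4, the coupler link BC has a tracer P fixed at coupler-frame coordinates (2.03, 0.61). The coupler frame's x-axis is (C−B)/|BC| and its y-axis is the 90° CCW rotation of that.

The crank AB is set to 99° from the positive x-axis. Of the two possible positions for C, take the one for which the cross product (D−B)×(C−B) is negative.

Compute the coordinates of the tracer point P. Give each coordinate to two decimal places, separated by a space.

1.79 1.71

A=(0,0), D=(10.00,0)
B = A + 2.00·(cos99°, sin99°) = (-0.3129, 1.9754)
|BD| = 10.5004
circle(B,7.00) ∩ circle(D,4.00): a=6.8216, h=1.5705
  candidates: C₊=(6.6823,2.2345) cross=16.491; C₋=(6.0914,-0.8504) cross=-16.491
  mode - wants cross < 0 → take C=(6.0914,-0.8504) (cross=-16.491)
ex = (C−B)/|BC| = (0.9149,-0.4037); ey = (0.4037,0.9149)
P = B + 2.03·ex + 0.61·ey = (1.7906,1.7140)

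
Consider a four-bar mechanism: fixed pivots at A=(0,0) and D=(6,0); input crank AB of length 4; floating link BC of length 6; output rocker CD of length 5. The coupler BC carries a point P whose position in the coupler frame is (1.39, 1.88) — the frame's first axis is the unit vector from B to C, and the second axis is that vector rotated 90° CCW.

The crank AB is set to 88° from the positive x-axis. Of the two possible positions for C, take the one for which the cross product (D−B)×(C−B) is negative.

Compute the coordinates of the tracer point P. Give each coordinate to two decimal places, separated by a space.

2.26 3.02

A=(0,0), D=(6.00,0)
B = A + 4.00·(cos88°, sin88°) = (0.1396, 3.9976)
|BD| = 7.0940
circle(B,6.00) ∩ circle(D,5.00): a=4.3223, h=4.1615
  candidates: C₊=(6.0553,4.9997) cross=29.521; C₋=(1.3652,-1.8759) cross=-29.521
  mode - wants cross < 0 → take C=(1.3652,-1.8759) (cross=-29.521)
ex = (C−B)/|BC| = (0.2043,-0.9789); ey = (0.9789,0.2043)
P = B + 1.39·ex + 1.88·ey = (2.2639,3.0209)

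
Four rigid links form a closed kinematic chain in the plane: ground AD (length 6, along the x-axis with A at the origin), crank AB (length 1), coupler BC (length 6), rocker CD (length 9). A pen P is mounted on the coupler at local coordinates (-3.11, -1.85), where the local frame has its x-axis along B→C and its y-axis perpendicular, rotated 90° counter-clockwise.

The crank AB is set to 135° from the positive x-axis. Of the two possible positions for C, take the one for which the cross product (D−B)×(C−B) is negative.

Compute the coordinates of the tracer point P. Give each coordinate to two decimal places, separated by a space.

-2.24 3.98

A=(0,0), D=(6.00,0)
B = A + 1.00·(cos135°, sin135°) = (-0.7071, 0.7071)
|BD| = 6.7443
circle(B,6.00) ∩ circle(D,9.00): a=0.0360, h=5.9999
  candidates: C₊=(-0.0423,6.6702) cross=40.465; C₋=(-1.3004,-5.2635) cross=-40.465
  mode - wants cross < 0 → take C=(-1.3004,-5.2635) (cross=-40.465)
ex = (C−B)/|BC| = (-0.0989,-0.9951); ey = (0.9951,-0.0989)
P = B + -3.11·ex + -1.85·ey = (-2.2405,3.9848)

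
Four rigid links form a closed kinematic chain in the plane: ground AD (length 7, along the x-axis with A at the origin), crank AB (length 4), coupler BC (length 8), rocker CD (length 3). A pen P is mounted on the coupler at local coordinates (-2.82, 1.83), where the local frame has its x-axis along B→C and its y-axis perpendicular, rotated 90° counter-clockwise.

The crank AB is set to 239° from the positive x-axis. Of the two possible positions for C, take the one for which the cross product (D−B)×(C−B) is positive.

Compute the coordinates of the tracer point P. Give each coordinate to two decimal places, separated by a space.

A=(0,0), D=(7.00,0)
B = A + 4.00·(cos239°, sin239°) = (-2.0602, -3.4287)
|BD| = 9.6872
circle(B,8.00) ∩ circle(D,3.00): a=7.6824, h=2.2318
  candidates: C₊=(4.3351,1.3777) cross=21.619; C₋=(5.9149,-2.7969) cross=-21.619
  mode + wants cross > 0 → take C=(4.3351,1.3777) (cross=21.619)
ex = (C−B)/|BC| = (0.7994,0.6008); ey = (-0.6008,0.7994)
P = B + -2.82·ex + 1.83·ey = (-5.4139,-3.6600)

-5.41 -3.66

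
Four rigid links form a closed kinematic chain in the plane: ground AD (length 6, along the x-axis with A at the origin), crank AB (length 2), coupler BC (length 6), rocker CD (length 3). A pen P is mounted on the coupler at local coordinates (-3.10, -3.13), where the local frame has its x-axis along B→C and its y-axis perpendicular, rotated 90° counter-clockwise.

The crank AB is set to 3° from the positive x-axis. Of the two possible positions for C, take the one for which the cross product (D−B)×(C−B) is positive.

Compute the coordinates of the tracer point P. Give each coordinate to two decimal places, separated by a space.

A=(0,0), D=(6.00,0)
B = A + 2.00·(cos3°, sin3°) = (1.9973, 0.1047)
|BD| = 4.0041
circle(B,6.00) ∩ circle(D,3.00): a=5.3736, h=2.6692
  candidates: C₊=(7.4388,2.6325) cross=10.688; C₋=(7.2992,-2.7041) cross=-10.688
  mode + wants cross > 0 → take C=(7.4388,2.6325) (cross=10.688)
ex = (C−B)/|BC| = (0.9069,0.4213); ey = (-0.4213,0.9069)
P = B + -3.10·ex + -3.13·ey = (0.5045,-4.0400)

0.50 -4.04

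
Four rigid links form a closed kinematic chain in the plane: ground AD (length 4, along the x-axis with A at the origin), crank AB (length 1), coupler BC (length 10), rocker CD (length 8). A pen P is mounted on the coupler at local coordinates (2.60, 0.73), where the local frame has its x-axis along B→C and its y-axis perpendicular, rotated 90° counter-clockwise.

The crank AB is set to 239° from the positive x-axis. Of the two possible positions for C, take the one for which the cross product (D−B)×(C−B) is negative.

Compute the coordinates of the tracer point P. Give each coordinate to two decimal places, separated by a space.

1.93 -2.00

A=(0,0), D=(4.00,0)
B = A + 1.00·(cos239°, sin239°) = (-0.5150, -0.8572)
|BD| = 4.5957
circle(B,10.00) ∩ circle(D,8.00): a=6.2146, h=7.8345
  candidates: C₊=(4.1292,7.9990) cross=36.005; C₋=(7.0517,-7.3951) cross=-36.005
  mode - wants cross < 0 → take C=(7.0517,-7.3951) (cross=-36.005)
ex = (C−B)/|BC| = (0.7567,-0.6538); ey = (0.6538,0.7567)
P = B + 2.60·ex + 0.73·ey = (1.9296,-2.0046)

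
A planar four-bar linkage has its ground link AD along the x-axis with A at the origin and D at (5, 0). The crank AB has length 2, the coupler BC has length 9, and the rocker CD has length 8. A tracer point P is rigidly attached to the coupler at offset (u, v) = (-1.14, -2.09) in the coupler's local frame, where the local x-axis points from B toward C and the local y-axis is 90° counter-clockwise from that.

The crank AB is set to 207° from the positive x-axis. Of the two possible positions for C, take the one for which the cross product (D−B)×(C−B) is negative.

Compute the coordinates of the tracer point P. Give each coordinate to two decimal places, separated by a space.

-4.12 -1.33

A=(0,0), D=(5.00,0)
B = A + 2.00·(cos207°, sin207°) = (-1.7820, -0.9080)
|BD| = 6.8425
circle(B,9.00) ∩ circle(D,8.00): a=4.6635, h=7.6975
  candidates: C₊=(1.8188,7.3403) cross=52.670; C₋=(3.8617,-7.9186) cross=-52.670
  mode - wants cross < 0 → take C=(3.8617,-7.9186) (cross=-52.670)
ex = (C−B)/|BC| = (0.6271,-0.7790); ey = (0.7790,0.6271)
P = B + -1.14·ex + -2.09·ey = (-4.1249,-1.3306)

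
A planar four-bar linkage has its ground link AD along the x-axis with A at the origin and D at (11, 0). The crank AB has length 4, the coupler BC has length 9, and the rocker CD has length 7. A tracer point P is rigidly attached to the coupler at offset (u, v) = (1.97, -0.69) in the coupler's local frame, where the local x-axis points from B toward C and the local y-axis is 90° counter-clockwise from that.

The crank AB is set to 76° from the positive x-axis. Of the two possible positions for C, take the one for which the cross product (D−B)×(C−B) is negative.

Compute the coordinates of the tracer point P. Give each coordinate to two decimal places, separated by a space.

A=(0,0), D=(11.00,0)
B = A + 4.00·(cos76°, sin76°) = (0.9677, 3.8812)
|BD| = 10.7569
circle(B,9.00) ∩ circle(D,7.00): a=6.8659, h=5.8189
  candidates: C₊=(9.4706,6.8309) cross=62.594; C₋=(5.2716,-4.0230) cross=-62.594
  mode - wants cross < 0 → take C=(5.2716,-4.0230) (cross=-62.594)
ex = (C−B)/|BC| = (0.4782,-0.8782); ey = (0.8782,0.4782)
P = B + 1.97·ex + -0.69·ey = (1.3038,1.8211)

1.30 1.82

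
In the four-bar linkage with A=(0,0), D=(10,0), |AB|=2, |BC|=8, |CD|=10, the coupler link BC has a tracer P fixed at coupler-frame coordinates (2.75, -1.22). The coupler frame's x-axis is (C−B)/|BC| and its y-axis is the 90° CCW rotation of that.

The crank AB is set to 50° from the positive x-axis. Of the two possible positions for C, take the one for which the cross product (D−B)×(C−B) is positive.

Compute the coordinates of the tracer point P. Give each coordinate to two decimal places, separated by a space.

3.63 3.41

A=(0,0), D=(10.00,0)
B = A + 2.00·(cos50°, sin50°) = (1.2856, 1.5321)
|BD| = 8.8481
circle(B,8.00) ∩ circle(D,10.00): a=2.3897, h=7.6347
  candidates: C₊=(4.9612,8.6377) cross=67.553; C₋=(2.3172,-6.4011) cross=-67.553
  mode + wants cross > 0 → take C=(4.9612,8.6377) (cross=67.553)
ex = (C−B)/|BC| = (0.4594,0.8882); ey = (-0.8882,0.4594)
P = B + 2.75·ex + -1.22·ey = (3.6327,3.4141)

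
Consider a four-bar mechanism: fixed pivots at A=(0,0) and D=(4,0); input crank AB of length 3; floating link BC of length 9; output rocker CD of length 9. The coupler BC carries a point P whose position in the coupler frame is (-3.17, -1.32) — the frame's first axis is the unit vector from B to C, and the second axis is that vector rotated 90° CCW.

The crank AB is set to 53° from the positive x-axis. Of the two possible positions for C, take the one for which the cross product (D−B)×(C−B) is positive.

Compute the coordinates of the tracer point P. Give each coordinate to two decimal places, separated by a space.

A=(0,0), D=(4.00,0)
B = A + 3.00·(cos53°, sin53°) = (1.8054, 2.3959)
|BD| = 3.2491
circle(B,9.00) ∩ circle(D,9.00): a=1.6245, h=8.8522
  candidates: C₊=(9.4304,7.1771) cross=28.761; C₋=(-3.6250,-4.7812) cross=-28.761
  mode + wants cross > 0 → take C=(9.4304,7.1771) (cross=28.761)
ex = (C−B)/|BC| = (0.8472,0.5312); ey = (-0.5312,0.8472)
P = B + -3.17·ex + -1.32·ey = (-0.1790,-0.4065)

-0.18 -0.41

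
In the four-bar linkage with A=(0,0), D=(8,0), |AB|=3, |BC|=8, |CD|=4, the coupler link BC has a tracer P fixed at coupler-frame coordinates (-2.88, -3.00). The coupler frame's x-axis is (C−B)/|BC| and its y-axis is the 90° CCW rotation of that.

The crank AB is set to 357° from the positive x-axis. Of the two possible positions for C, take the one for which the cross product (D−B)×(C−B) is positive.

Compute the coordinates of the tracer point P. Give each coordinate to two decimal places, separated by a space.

1.72 -4.12

A=(0,0), D=(8.00,0)
B = A + 3.00·(cos357°, sin357°) = (2.9959, -0.1570)
|BD| = 5.0066
circle(B,8.00) ∩ circle(D,4.00): a=7.2970, h=3.2793
  candidates: C₊=(10.1864,3.3495) cross=16.418; C₋=(10.3921,-3.2059) cross=-16.418
  mode + wants cross > 0 → take C=(10.1864,3.3495) (cross=16.418)
ex = (C−B)/|BC| = (0.8988,0.4383); ey = (-0.4383,0.8988)
P = B + -2.88·ex + -3.00·ey = (1.7222,-4.1158)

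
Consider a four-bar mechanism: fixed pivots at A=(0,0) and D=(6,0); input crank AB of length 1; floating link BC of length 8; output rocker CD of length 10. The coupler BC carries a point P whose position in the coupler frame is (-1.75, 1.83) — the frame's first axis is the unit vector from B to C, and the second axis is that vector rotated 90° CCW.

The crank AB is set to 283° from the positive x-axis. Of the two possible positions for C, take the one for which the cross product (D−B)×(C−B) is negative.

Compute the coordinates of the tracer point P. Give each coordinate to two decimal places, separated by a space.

A=(0,0), D=(6.00,0)
B = A + 1.00·(cos283°, sin283°) = (0.2250, -0.9744)
|BD| = 5.8567
circle(B,8.00) ∩ circle(D,10.00): a=-0.1451, h=7.9987
  candidates: C₊=(-1.2488,6.8887) cross=46.846; C₋=(1.4126,-8.8857) cross=-46.846
  mode - wants cross < 0 → take C=(1.4126,-8.8857) (cross=-46.846)
ex = (C−B)/|BC| = (0.1485,-0.9889); ey = (0.9889,0.1485)
P = B + -1.75·ex + 1.83·ey = (1.7749,1.0279)

1.77 1.03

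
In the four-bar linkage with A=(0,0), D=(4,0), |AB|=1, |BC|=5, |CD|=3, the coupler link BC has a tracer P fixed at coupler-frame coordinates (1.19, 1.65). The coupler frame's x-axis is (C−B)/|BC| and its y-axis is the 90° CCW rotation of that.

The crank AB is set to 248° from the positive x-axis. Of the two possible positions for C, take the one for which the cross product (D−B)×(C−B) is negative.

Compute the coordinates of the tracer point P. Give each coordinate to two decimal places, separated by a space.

1.39 0.08

A=(0,0), D=(4.00,0)
B = A + 1.00·(cos248°, sin248°) = (-0.3746, -0.9272)
|BD| = 4.4718
circle(B,5.00) ∩ circle(D,3.00): a=4.0249, h=2.9665
  candidates: C₊=(2.9477,2.8094) cross=13.266; C₋=(4.1779,-2.9947) cross=-13.266
  mode - wants cross < 0 → take C=(4.1779,-2.9947) (cross=-13.266)
ex = (C−B)/|BC| = (0.9105,-0.4135); ey = (0.4135,0.9105)
P = B + 1.19·ex + 1.65·ey = (1.3912,0.0831)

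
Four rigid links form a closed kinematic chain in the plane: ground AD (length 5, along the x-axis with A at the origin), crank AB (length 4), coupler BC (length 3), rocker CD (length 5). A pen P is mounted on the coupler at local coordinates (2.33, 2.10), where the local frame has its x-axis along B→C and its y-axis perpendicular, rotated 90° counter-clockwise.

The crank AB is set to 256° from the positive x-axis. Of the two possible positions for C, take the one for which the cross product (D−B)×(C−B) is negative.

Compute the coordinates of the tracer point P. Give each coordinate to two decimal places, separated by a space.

1.46 -1.89

A=(0,0), D=(5.00,0)
B = A + 4.00·(cos256°, sin256°) = (-0.9677, -3.8812)
|BD| = 7.1188
circle(B,3.00) ∩ circle(D,5.00): a=2.4356, h=1.7515
  candidates: C₊=(0.1191,-1.0850) cross=12.469; C₋=(2.0290,-4.0216) cross=-12.469
  mode - wants cross < 0 → take C=(2.0290,-4.0216) (cross=-12.469)
ex = (C−B)/|BC| = (0.9989,-0.0468); ey = (0.0468,0.9989)
P = B + 2.33·ex + 2.10·ey = (1.4581,-1.8925)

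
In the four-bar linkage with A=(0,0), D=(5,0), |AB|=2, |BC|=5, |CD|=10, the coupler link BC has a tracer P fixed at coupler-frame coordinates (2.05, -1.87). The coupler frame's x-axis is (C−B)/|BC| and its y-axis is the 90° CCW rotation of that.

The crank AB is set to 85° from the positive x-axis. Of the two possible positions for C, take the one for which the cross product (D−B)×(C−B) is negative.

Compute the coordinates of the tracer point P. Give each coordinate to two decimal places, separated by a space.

A=(0,0), D=(5.00,0)
B = A + 2.00·(cos85°, sin85°) = (0.1743, 1.9924)
|BD| = 5.2208
circle(B,5.00) ∩ circle(D,10.00): a=-4.5724, h=2.0232
  candidates: C₊=(-3.2799,5.6074) cross=10.563; C₋=(-4.8241,1.8672) cross=-10.563
  mode - wants cross < 0 → take C=(-4.8241,1.8672) (cross=-10.563)
ex = (C−B)/|BC| = (-0.9997,-0.0250); ey = (0.0250,-0.9997)
P = B + 2.05·ex + -1.87·ey = (-1.9218,3.8105)

-1.92 3.81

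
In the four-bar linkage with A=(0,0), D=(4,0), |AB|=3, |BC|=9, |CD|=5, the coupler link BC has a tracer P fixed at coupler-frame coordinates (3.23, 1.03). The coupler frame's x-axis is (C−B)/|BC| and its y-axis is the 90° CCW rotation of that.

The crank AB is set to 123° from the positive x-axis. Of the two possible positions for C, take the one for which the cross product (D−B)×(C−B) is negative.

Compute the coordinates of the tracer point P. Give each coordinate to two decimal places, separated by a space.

A=(0,0), D=(4.00,0)
B = A + 3.00·(cos123°, sin123°) = (-1.6339, 2.5160)
|BD| = 6.1702
circle(B,9.00) ∩ circle(D,5.00): a=7.6230, h=4.7843
  candidates: C₊=(7.2774,3.7760) cross=29.520; C₋=(3.3757,-4.9609) cross=-29.520
  mode - wants cross < 0 → take C=(3.3757,-4.9609) (cross=-29.520)
ex = (C−B)/|BC| = (0.5566,-0.8308); ey = (0.8308,0.5566)
P = B + 3.23·ex + 1.03·ey = (1.0197,0.4060)

1.02 0.41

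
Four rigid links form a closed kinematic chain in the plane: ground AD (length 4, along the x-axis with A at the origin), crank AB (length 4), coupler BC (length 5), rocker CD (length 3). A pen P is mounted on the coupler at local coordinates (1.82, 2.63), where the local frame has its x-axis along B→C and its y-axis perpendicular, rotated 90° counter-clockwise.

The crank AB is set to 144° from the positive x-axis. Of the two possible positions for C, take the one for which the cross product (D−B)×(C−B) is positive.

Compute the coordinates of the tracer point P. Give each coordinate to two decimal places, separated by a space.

-1.23 4.84

A=(0,0), D=(4.00,0)
B = A + 4.00·(cos144°, sin144°) = (-3.2361, 2.3511)
|BD| = 7.6085
circle(B,5.00) ∩ circle(D,3.00): a=4.8557, h=1.1926
  candidates: C₊=(1.7505,1.9849) cross=9.074; C₋=(1.0134,-0.2836) cross=-9.074
  mode + wants cross > 0 → take C=(1.7505,1.9849) (cross=9.074)
ex = (C−B)/|BC| = (0.9973,-0.0733); ey = (0.0733,0.9973)
P = B + 1.82·ex + 2.63·ey = (-1.2283,4.8408)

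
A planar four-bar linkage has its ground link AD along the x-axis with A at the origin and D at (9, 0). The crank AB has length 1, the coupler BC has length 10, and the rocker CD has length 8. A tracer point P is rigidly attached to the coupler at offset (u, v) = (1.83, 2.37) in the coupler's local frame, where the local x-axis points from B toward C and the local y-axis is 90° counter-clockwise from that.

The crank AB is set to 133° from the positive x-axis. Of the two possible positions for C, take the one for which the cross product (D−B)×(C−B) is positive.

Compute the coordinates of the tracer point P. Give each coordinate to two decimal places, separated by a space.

A=(0,0), D=(9.00,0)
B = A + 1.00·(cos133°, sin133°) = (-0.6820, 0.7314)
|BD| = 9.7096
circle(B,10.00) ∩ circle(D,8.00): a=6.7086, h=7.4158
  candidates: C₊=(6.5662,7.6208) cross=72.004; C₋=(5.4490,-7.1687) cross=-72.004
  mode + wants cross > 0 → take C=(6.5662,7.6208) (cross=72.004)
ex = (C−B)/|BC| = (0.7248,0.6889); ey = (-0.6889,0.7248)
P = B + 1.83·ex + 2.37·ey = (-0.9884,3.7099)

-0.99 3.71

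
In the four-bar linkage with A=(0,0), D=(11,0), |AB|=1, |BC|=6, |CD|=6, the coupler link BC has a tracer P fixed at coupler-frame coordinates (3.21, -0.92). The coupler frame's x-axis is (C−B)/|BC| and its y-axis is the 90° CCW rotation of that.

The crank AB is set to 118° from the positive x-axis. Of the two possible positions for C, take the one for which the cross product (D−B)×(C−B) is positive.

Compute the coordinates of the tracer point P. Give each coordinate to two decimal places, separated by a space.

2.86 0.66

A=(0,0), D=(11.00,0)
B = A + 1.00·(cos118°, sin118°) = (-0.4695, 0.8829)
|BD| = 11.5034
circle(B,6.00) ∩ circle(D,6.00): a=5.7517, h=1.7082
  candidates: C₊=(5.3964,2.1446) cross=19.650; C₋=(5.1342,-1.2617) cross=-19.650
  mode + wants cross > 0 → take C=(5.3964,2.1446) (cross=19.650)
ex = (C−B)/|BC| = (0.9776,0.2103); ey = (-0.2103,0.9776)
P = B + 3.21·ex + -0.92·ey = (2.8622,0.6585)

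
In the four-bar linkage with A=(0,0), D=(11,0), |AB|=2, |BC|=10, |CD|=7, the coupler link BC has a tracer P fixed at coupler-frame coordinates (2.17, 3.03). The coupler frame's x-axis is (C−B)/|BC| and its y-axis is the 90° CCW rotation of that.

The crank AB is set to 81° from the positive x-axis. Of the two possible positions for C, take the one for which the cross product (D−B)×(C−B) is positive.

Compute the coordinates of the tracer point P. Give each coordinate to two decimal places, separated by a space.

A=(0,0), D=(11.00,0)
B = A + 2.00·(cos81°, sin81°) = (0.3129, 1.9754)
|BD| = 10.8682
circle(B,10.00) ∩ circle(D,7.00): a=7.7804, h=6.2822
  candidates: C₊=(9.1055,6.7388) cross=68.276; C₋=(6.8218,-5.6163) cross=-68.276
  mode + wants cross > 0 → take C=(9.1055,6.7388) (cross=68.276)
ex = (C−B)/|BC| = (0.8793,0.4763); ey = (-0.4763,0.8793)
P = B + 2.17·ex + 3.03·ey = (0.7776,5.6732)

0.78 5.67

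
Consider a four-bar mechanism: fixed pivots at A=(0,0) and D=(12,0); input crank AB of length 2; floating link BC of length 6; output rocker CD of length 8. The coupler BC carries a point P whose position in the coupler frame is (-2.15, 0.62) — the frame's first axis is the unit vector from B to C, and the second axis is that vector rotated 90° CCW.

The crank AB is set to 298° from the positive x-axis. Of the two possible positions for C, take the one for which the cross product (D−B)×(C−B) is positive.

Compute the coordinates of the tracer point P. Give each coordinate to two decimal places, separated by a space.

-0.86 -3.10

A=(0,0), D=(12.00,0)
B = A + 2.00·(cos298°, sin298°) = (0.9389, -1.7659)
|BD| = 11.2011
circle(B,6.00) ∩ circle(D,8.00): a=4.3507, h=4.1318
  candidates: C₊=(4.5838,3.0001) cross=46.280; C₋=(5.8866,-5.1601) cross=-46.280
  mode + wants cross > 0 → take C=(4.5838,3.0001) (cross=46.280)
ex = (C−B)/|BC| = (0.6075,0.7943); ey = (-0.7943,0.6075)
P = B + -2.15·ex + 0.62·ey = (-0.8596,-3.0971)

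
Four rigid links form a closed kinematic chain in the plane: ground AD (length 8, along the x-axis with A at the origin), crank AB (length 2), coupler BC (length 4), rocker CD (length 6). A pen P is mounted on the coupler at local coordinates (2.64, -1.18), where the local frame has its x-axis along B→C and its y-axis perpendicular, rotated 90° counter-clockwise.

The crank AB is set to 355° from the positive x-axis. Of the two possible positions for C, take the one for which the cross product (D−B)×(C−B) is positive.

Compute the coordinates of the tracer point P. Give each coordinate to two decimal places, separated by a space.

A=(0,0), D=(8.00,0)
B = A + 2.00·(cos355°, sin355°) = (1.9924, -0.1743)
|BD| = 6.0101
circle(B,4.00) ∩ circle(D,6.00): a=1.3412, h=3.7684
  candidates: C₊=(3.2237,3.6314) cross=22.649; C₋=(3.4423,-3.9023) cross=-22.649
  mode + wants cross > 0 → take C=(3.2237,3.6314) (cross=22.649)
ex = (C−B)/|BC| = (0.3078,0.9514); ey = (-0.9514,0.3078)
P = B + 2.64·ex + -1.18·ey = (3.9278,1.9742)

3.93 1.97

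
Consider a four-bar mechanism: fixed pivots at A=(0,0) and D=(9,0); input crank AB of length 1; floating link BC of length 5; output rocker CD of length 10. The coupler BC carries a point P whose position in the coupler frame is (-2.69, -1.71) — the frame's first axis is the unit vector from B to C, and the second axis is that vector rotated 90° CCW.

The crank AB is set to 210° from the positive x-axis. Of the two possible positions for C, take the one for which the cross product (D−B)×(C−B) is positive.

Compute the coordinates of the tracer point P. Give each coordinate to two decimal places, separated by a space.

0.33 -3.45

A=(0,0), D=(9.00,0)
B = A + 1.00·(cos210°, sin210°) = (-0.8660, -0.5000)
|BD| = 9.8787
circle(B,5.00) ∩ circle(D,10.00): a=1.1433, h=4.8675
  candidates: C₊=(0.0294,4.4192) cross=48.085; C₋=(0.5222,-5.3034) cross=-48.085
  mode + wants cross > 0 → take C=(0.0294,4.4192) (cross=48.085)
ex = (C−B)/|BC| = (0.1791,0.9838); ey = (-0.9838,0.1791)
P = B + -2.69·ex + -1.71·ey = (0.3346,-3.4528)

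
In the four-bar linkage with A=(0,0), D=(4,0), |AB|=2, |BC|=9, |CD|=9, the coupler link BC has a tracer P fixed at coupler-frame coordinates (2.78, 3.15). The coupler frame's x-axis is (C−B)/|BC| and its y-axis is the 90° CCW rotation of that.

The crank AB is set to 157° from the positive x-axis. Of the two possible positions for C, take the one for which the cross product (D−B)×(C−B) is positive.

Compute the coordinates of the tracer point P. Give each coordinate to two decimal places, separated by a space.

A=(0,0), D=(4.00,0)
B = A + 2.00·(cos157°, sin157°) = (-1.8410, 0.7815)
|BD| = 5.8931
circle(B,9.00) ∩ circle(D,9.00): a=2.9465, h=8.5040
  candidates: C₊=(2.2072,8.8196) cross=50.115; C₋=(-0.0482,-8.0382) cross=-50.115
  mode + wants cross > 0 → take C=(2.2072,8.8196) (cross=50.115)
ex = (C−B)/|BC| = (0.4498,0.8931); ey = (-0.8931,0.4498)
P = B + 2.78·ex + 3.15·ey = (-3.4039,4.6812)

-3.40 4.68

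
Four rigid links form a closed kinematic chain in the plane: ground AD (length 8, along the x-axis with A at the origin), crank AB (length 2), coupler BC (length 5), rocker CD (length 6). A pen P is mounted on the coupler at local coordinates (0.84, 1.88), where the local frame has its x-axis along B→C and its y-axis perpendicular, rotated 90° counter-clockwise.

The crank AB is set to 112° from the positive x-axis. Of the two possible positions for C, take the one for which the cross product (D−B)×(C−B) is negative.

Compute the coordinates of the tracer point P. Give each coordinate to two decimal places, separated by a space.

1.24 2.37

A=(0,0), D=(8.00,0)
B = A + 2.00·(cos112°, sin112°) = (-0.7492, 1.8544)
|BD| = 8.9436
circle(B,5.00) ∩ circle(D,6.00): a=3.8568, h=3.1820
  candidates: C₊=(3.6835,4.1675) cross=28.458; C₋=(2.3640,-2.0581) cross=-28.458
  mode - wants cross < 0 → take C=(2.3640,-2.0581) (cross=-28.458)
ex = (C−B)/|BC| = (0.6226,-0.7825); ey = (0.7825,0.6226)
P = B + 0.84·ex + 1.88·ey = (1.2449,2.3676)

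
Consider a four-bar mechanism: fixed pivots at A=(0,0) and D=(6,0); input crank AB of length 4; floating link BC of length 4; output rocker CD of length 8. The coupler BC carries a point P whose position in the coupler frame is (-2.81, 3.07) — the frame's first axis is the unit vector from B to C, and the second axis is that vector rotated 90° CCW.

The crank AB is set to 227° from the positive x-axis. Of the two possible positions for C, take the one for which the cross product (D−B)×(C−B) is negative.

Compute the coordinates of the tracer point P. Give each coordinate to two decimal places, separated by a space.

A=(0,0), D=(6.00,0)
B = A + 4.00·(cos227°, sin227°) = (-2.7280, -2.9254)
|BD| = 9.2052
circle(B,4.00) ∩ circle(D,8.00): a=1.9954, h=3.4668
  candidates: C₊=(-1.9378,0.9958) cross=31.912; C₋=(0.2657,-5.5783) cross=-31.912
  mode - wants cross < 0 → take C=(0.2657,-5.5783) (cross=-31.912)
ex = (C−B)/|BC| = (0.7484,-0.6632); ey = (0.6632,0.7484)
P = B + -2.81·ex + 3.07·ey = (-2.7949,1.2359)

-2.79 1.24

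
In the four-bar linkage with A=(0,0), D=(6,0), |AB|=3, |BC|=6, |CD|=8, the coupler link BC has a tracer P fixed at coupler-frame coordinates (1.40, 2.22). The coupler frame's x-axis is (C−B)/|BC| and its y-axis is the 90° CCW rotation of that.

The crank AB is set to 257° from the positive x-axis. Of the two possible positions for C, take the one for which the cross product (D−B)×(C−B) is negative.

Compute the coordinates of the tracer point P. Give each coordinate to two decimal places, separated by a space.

A=(0,0), D=(6.00,0)
B = A + 3.00·(cos257°, sin257°) = (-0.6749, -2.9231)
|BD| = 7.2869
circle(B,6.00) ∩ circle(D,8.00): a=1.7222, h=5.7475
  candidates: C₊=(-1.4029,3.0325) cross=41.881; C₋=(3.2083,-7.4971) cross=-41.881
  mode - wants cross < 0 → take C=(3.2083,-7.4971) (cross=-41.881)
ex = (C−B)/|BC| = (0.6472,-0.7623); ey = (0.7623,0.6472)
P = B + 1.40·ex + 2.22·ey = (1.9236,-2.5536)

1.92 -2.55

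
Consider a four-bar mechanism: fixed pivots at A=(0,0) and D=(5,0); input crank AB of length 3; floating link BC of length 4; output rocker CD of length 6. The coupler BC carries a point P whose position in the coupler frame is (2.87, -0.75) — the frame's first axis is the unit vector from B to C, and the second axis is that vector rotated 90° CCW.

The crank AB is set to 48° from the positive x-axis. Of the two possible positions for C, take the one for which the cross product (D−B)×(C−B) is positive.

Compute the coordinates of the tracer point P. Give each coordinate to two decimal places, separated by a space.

A=(0,0), D=(5.00,0)
B = A + 3.00·(cos48°, sin48°) = (2.0074, 2.2294)
|BD| = 3.7318
circle(B,4.00) ∩ circle(D,6.00): a=-0.8138, h=3.9163
  candidates: C₊=(3.6945,5.8562) cross=14.615; C₋=(-0.9849,-0.4250) cross=-14.615
  mode + wants cross > 0 → take C=(3.6945,5.8562) (cross=14.615)
ex = (C−B)/|BC| = (0.4218,0.9067); ey = (-0.9067,0.4218)
P = B + 2.87·ex + -0.75·ey = (3.8979,4.5153)

3.90 4.52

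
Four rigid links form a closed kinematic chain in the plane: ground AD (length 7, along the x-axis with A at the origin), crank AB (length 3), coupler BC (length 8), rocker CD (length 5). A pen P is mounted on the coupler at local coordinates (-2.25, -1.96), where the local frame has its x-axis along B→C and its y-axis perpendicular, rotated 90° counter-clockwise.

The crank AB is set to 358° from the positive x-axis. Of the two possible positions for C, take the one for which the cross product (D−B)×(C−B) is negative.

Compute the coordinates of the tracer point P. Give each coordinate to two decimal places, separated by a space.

A=(0,0), D=(7.00,0)
B = A + 3.00·(cos358°, sin358°) = (2.9982, -0.1047)
|BD| = 4.0032
circle(B,8.00) ∩ circle(D,5.00): a=6.8727, h=4.0946
  candidates: C₊=(9.7614,4.1683) cross=16.392; C₋=(9.9756,-4.0182) cross=-16.392
  mode - wants cross < 0 → take C=(9.9756,-4.0182) (cross=-16.392)
ex = (C−B)/|BC| = (0.8722,-0.4892); ey = (0.4892,0.8722)
P = B + -2.25·ex + -1.96·ey = (0.0770,-0.7135)

0.08 -0.71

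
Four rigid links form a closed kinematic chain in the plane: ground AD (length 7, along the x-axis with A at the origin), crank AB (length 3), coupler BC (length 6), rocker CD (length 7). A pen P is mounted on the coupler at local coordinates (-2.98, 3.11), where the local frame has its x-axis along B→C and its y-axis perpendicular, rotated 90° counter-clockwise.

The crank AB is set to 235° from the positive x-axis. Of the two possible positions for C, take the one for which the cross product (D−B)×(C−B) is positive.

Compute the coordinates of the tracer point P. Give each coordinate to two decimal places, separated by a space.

-5.77 -3.93

A=(0,0), D=(7.00,0)
B = A + 3.00·(cos235°, sin235°) = (-1.7207, -2.4575)
|BD| = 9.0604
circle(B,6.00) ∩ circle(D,7.00): a=3.8128, h=4.6328
  candidates: C₊=(0.6926,3.0358) cross=41.975; C₋=(3.2057,-5.8824) cross=-41.975
  mode + wants cross > 0 → take C=(0.6926,3.0358) (cross=41.975)
ex = (C−B)/|BC| = (0.4022,0.9155); ey = (-0.9155,0.4022)
P = B + -2.98·ex + 3.11·ey = (-5.7667,-3.9349)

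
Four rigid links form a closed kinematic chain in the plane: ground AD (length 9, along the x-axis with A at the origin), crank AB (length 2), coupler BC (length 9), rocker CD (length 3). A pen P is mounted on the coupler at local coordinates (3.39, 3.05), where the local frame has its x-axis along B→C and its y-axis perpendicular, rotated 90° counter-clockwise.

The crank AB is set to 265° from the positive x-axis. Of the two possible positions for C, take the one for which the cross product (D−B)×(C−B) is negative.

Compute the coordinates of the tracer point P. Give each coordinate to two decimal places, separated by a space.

3.53 0.66

A=(0,0), D=(9.00,0)
B = A + 2.00·(cos265°, sin265°) = (-0.1743, -1.9924)
|BD| = 9.3882
circle(B,9.00) ∩ circle(D,3.00): a=8.5287, h=2.8743
  candidates: C₊=(7.5501,2.6264) cross=26.984; C₋=(8.7701,-2.9912) cross=-26.984
  mode - wants cross < 0 → take C=(8.7701,-2.9912) (cross=-26.984)
ex = (C−B)/|BC| = (0.9938,-0.1110); ey = (0.1110,0.9938)
P = B + 3.39·ex + 3.05·ey = (3.5332,0.6626)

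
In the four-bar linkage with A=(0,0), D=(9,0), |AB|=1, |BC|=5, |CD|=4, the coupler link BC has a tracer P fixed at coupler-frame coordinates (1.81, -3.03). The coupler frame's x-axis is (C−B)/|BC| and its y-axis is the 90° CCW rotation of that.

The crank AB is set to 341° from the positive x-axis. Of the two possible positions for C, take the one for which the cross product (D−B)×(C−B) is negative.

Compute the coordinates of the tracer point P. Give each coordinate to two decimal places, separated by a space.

A=(0,0), D=(9.00,0)
B = A + 1.00·(cos341°, sin341°) = (0.9455, -0.3256)
|BD| = 8.0611
circle(B,5.00) ∩ circle(D,4.00): a=4.5888, h=1.9857
  candidates: C₊=(5.4503,1.8439) cross=16.007; C₋=(5.6107,-2.1244) cross=-16.007
  mode - wants cross < 0 → take C=(5.6107,-2.1244) (cross=-16.007)
ex = (C−B)/|BC| = (0.9330,-0.3598); ey = (0.3598,0.9330)
P = B + 1.81·ex + -3.03·ey = (1.5443,-3.8039)

1.54 -3.80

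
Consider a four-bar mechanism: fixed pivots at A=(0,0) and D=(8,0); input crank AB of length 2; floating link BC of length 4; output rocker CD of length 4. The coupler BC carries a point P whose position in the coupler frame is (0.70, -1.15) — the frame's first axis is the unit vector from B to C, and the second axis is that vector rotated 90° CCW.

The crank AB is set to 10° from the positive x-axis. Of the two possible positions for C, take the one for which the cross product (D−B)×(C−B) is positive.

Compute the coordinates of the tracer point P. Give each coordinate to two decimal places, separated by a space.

3.23 -0.14

A=(0,0), D=(8.00,0)
B = A + 2.00·(cos10°, sin10°) = (1.9696, 0.3473)
|BD| = 6.0404
circle(B,4.00) ∩ circle(D,4.00): a=3.0202, h=2.6227
  candidates: C₊=(5.1356,2.7920) cross=15.842; C₋=(4.8340,-2.4447) cross=-15.842
  mode + wants cross > 0 → take C=(5.1356,2.7920) (cross=15.842)
ex = (C−B)/|BC| = (0.7915,0.6112); ey = (-0.6112,0.7915)
P = B + 0.70·ex + -1.15·ey = (3.2265,-0.1351)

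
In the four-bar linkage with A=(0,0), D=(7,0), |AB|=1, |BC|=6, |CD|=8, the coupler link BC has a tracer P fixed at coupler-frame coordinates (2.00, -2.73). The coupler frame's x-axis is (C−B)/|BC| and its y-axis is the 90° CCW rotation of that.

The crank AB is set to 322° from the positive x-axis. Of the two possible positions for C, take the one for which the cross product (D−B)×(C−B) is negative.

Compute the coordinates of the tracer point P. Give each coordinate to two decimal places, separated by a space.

-1.37 -3.22

A=(0,0), D=(7.00,0)
B = A + 1.00·(cos322°, sin322°) = (0.7880, -0.6157)
|BD| = 6.2424
circle(B,6.00) ∩ circle(D,8.00): a=0.8785, h=5.9353
  candidates: C₊=(1.0768,5.3774) cross=37.051; C₋=(2.2476,-6.4354) cross=-37.051
  mode - wants cross < 0 → take C=(2.2476,-6.4354) (cross=-37.051)
ex = (C−B)/|BC| = (0.2433,-0.9700); ey = (0.9700,0.2433)
P = B + 2.00·ex + -2.73·ey = (-1.3735,-3.2197)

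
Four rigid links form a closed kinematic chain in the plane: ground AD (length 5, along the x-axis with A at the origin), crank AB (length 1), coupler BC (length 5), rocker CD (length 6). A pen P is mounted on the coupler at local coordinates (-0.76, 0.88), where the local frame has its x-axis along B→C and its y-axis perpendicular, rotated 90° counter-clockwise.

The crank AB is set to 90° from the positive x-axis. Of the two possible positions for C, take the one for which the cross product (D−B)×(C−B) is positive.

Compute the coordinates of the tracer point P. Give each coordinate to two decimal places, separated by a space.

-1.14 0.75

A=(0,0), D=(5.00,0)
B = A + 1.00·(cos90°, sin90°) = (0.0000, 1.0000)
|BD| = 5.0990
circle(B,5.00) ∩ circle(D,6.00): a=1.4709, h=4.7788
  candidates: C₊=(2.3795,5.3975) cross=24.367; C₋=(0.5051,-3.9744) cross=-24.367
  mode + wants cross > 0 → take C=(2.3795,5.3975) (cross=24.367)
ex = (C−B)/|BC| = (0.4759,0.8795); ey = (-0.8795,0.4759)
P = B + -0.76·ex + 0.88·ey = (-1.1356,0.7504)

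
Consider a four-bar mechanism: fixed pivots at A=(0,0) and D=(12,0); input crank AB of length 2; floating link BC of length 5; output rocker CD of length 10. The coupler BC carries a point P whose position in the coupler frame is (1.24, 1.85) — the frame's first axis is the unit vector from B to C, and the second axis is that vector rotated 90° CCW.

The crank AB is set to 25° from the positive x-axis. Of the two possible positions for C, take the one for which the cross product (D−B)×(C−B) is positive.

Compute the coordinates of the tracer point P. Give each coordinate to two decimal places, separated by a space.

0.55 2.68

A=(0,0), D=(12.00,0)
B = A + 2.00·(cos25°, sin25°) = (1.8126, 0.8452)
|BD| = 10.2224
circle(B,5.00) ∩ circle(D,10.00): a=1.4428, h=4.7873
  candidates: C₊=(3.6463,5.4969) cross=48.938; C₋=(2.8546,-4.0450) cross=-48.938
  mode + wants cross > 0 → take C=(3.6463,5.4969) (cross=48.938)
ex = (C−B)/|BC| = (0.3667,0.9303); ey = (-0.9303,0.3667)
P = B + 1.24·ex + 1.85·ey = (0.5463,2.6773)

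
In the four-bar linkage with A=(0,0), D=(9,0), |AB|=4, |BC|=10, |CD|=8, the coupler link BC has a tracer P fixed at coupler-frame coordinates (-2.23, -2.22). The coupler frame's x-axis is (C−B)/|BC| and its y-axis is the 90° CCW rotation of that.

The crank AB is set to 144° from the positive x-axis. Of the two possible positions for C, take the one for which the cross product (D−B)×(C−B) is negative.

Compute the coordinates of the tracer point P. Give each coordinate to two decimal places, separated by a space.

A=(0,0), D=(9.00,0)
B = A + 4.00·(cos144°, sin144°) = (-3.2361, 2.3511)
|BD| = 12.4599
circle(B,10.00) ∩ circle(D,8.00): a=7.6746, h=6.4110
  candidates: C₊=(5.5104,7.1988) cross=79.880; C₋=(3.0909,-5.3928) cross=-79.880
  mode - wants cross < 0 → take C=(3.0909,-5.3928) (cross=-79.880)
ex = (C−B)/|BC| = (0.6327,-0.7744); ey = (0.7744,0.6327)
P = B + -2.23·ex + -2.22·ey = (-6.3661,2.6735)

-6.37 2.67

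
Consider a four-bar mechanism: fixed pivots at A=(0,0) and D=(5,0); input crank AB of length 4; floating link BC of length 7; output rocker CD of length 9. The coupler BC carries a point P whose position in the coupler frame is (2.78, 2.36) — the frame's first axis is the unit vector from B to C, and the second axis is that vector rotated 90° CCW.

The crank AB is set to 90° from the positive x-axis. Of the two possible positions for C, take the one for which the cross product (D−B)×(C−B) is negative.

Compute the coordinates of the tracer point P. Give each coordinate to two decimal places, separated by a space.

0.47 0.38

A=(0,0), D=(5.00,0)
B = A + 4.00·(cos90°, sin90°) = (0.0000, 4.0000)
|BD| = 6.4031
circle(B,7.00) ∩ circle(D,9.00): a=0.7028, h=6.9646
  candidates: C₊=(4.8996,8.9994) cross=44.595; C₋=(-3.8020,-1.8775) cross=-44.595
  mode - wants cross < 0 → take C=(-3.8020,-1.8775) (cross=-44.595)
ex = (C−B)/|BC| = (-0.5431,-0.8396); ey = (0.8396,-0.5431)
P = B + 2.78·ex + 2.36·ey = (0.4716,0.3840)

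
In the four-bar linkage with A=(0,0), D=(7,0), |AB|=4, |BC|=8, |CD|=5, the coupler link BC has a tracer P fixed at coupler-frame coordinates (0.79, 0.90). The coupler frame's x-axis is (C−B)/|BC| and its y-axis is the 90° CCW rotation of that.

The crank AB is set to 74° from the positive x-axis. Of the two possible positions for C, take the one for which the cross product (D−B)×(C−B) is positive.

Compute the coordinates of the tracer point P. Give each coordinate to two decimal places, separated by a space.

A=(0,0), D=(7.00,0)
B = A + 4.00·(cos74°, sin74°) = (1.1025, 3.8450)
|BD| = 7.0402
circle(B,8.00) ∩ circle(D,5.00): a=6.2899, h=4.9434
  candidates: C₊=(9.0714,4.5508) cross=34.802; C₋=(3.6716,-3.7312) cross=-34.802
  mode + wants cross > 0 → take C=(9.0714,4.5508) (cross=34.802)
ex = (C−B)/|BC| = (0.9961,0.0882); ey = (-0.0882,0.9961)
P = B + 0.79·ex + 0.90·ey = (1.8101,4.8112)

1.81 4.81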